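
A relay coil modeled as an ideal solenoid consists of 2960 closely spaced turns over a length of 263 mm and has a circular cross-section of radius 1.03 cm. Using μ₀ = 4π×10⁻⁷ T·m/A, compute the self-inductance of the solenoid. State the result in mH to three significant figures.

A = πr² = π(1.030×10^-2 m)² = 3.333×10^-4 m².
For a long solenoid, L = μ₀N²A/ℓ.
L = (4π×10⁻⁷)(2960)²(3.333×10^-4)/(0.263 m) = 1.395×10^-2 H.

L ≈ 14.0 mH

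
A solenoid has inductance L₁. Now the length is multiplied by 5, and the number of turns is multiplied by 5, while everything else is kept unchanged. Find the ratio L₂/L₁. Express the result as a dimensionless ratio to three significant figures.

L₂/L₁ = 5.00

For a solenoid, L ∝ μᵣN²A/ℓ.
L₂/L₁ = (5)^-1 × (5)^2 = 5.00.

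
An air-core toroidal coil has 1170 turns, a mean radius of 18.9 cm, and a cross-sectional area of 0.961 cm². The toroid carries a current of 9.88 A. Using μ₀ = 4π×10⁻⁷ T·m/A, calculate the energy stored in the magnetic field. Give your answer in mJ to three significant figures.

U ≈ 6.79 mJ

L = μ₀N²A/(2πR) = (4π×10⁻⁷)(1170)²(9.610×10^-5)/(2π×0.189) = 1.392×10^-4 H.
U = ½LI² = ½(1.392×10^-4)(9.88)² = 6.794×10^-3 J.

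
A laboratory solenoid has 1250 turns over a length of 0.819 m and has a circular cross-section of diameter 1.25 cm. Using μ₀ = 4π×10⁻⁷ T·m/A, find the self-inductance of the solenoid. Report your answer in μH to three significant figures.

A = π(d/2)² = π(6.250×10^-3 m)² = 1.227×10^-4 m².
For a long solenoid, L = μ₀N²A/ℓ.
L = (4π×10⁻⁷)(1250)²(1.227×10^-4)/(0.819 m) = 2.942×10^-4 H.

L ≈ 294 μH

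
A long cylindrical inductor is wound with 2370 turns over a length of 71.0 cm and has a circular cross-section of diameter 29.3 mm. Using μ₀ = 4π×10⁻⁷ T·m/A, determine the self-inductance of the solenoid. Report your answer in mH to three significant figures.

L ≈ 6.70 mH

A = π(d/2)² = π(1.465×10^-2 m)² = 6.743×10^-4 m².
For a long solenoid, L = μ₀N²A/ℓ.
L = (4π×10⁻⁷)(2370)²(6.743×10^-4)/(0.71 m) = 6.703×10^-3 H.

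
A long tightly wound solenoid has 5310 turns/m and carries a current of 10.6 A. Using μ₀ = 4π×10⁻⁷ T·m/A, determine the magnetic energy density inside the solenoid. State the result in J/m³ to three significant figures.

B = μ₀nI = (4π×10⁻⁷)(5.310×10^3)(10.6) = 7.073×10^-2 T.
u = B²/(2μ₀) = (7.073×10^-2)²/(2×4π×10⁻⁷) = 1.991×10^3 J/m³.

u ≈ 1990 J/m³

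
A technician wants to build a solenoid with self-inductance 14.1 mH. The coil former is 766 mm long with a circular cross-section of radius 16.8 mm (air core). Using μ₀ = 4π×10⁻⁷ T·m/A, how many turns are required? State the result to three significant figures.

A = πr² = π(1.680×10^-2 m)² = 8.867×10^-4 m².
From L = μ₀N²A/ℓ, N = √(Lℓ / (μ₀A)).
N = √[(1.410×10^-2)(0.766) / ((4π×10⁻⁷)×8.867×10^-4)] = √(9.693×10^6) ≈ 3113.4.

N ≈ 3110 turns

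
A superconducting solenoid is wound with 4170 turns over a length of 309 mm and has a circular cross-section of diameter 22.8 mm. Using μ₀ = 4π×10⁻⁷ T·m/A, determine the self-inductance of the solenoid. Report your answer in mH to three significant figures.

L ≈ 28.9 mH

A = π(d/2)² = π(1.140×10^-2 m)² = 4.083×10^-4 m².
For a long solenoid, L = μ₀N²A/ℓ.
L = (4π×10⁻⁷)(4170)²(4.083×10^-4)/(0.309 m) = 2.887×10^-2 H.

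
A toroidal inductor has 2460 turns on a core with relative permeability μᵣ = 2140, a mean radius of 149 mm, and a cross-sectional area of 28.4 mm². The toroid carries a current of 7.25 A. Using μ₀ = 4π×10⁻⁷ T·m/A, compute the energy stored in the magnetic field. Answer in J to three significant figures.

U ≈ 13.0 J

L = μ₀μᵣN²A/(2πR) = (4π×10⁻⁷)(2140)(2460)²(2.840×10^-5)/(2π×0.149) = 0.4937 H.
U = ½LI² = ½(0.4937)(7.25)² = 12.97 J.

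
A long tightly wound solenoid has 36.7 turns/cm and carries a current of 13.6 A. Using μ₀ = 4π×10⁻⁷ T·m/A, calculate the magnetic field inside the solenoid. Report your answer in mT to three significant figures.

Inside a long solenoid, B = μ₀nI.
B = (4π×10⁻⁷)(3.670×10^3 m⁻¹)(13.6 A) = 6.272×10^-2 T.

B ≈ 62.7 mT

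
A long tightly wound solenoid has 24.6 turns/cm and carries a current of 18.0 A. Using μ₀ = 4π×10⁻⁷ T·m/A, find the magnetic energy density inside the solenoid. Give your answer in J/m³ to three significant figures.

u ≈ 1230 J/m³

B = μ₀nI = (4π×10⁻⁷)(2.460×10^3)(18.0) = 5.564×10^-2 T.
u = B²/(2μ₀) = (5.564×10^-2)²/(2×4π×10⁻⁷) = 1.232×10^3 J/m³.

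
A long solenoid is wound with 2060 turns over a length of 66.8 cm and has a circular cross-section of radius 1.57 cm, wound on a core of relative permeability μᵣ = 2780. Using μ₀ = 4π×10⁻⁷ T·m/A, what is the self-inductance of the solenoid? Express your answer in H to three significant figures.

A = πr² = π(1.570×10^-2 m)² = 7.744×10^-4 m².
For a long solenoid, L = μ₀μᵣN²A/ℓ.
L = (4π×10⁻⁷)(2780)(2060)²(7.744×10^-4)/(0.668 m) = 17.19 H.

L ≈ 17.2 H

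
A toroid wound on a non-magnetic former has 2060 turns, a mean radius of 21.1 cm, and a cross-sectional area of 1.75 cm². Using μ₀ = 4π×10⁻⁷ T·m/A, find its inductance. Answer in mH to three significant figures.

L ≈ 0.704 mH

For a thin toroid, L = μ₀N²A/(2πR).
L = (4π×10⁻⁷)(2060)²(1.750×10^-4) / (2π×0.211 m) = 7.039×10^-4 H.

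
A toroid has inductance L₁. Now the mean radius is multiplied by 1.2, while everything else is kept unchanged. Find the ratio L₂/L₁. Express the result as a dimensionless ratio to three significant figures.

For a toroid, L ∝ μᵣN²A/R.
L₂/L₁ = (1.2)^-1 = 0.833.

L₂/L₁ = 0.833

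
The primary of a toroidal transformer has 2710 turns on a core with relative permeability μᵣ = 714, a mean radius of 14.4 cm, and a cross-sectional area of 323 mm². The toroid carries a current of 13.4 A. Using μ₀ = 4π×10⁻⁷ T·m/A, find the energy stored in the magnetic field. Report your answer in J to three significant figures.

U ≈ 211 J

L = μ₀μᵣN²A/(2πR) = (4π×10⁻⁷)(714)(2710)²(3.230×10^-4)/(2π×0.144) = 2.352 H.
U = ½LI² = ½(2.352)(13.4)² = 211.2 J.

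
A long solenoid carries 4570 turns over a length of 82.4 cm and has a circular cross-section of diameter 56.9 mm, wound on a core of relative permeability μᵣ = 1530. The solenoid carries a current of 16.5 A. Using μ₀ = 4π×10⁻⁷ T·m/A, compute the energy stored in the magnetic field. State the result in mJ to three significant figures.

A = π(d/2)² = π(2.845×10^-2 m)² = 2.543×10^-3 m².
L = μ₀μᵣN²A/ℓ = (4π×10⁻⁷)(1530)(4570)²(2.543×10^-3)/(0.824) = 123.9 H.
U = ½LI² = ½(123.9)(16.5)² = 1.687×10^4 J.

U ≈ 16900000 mJ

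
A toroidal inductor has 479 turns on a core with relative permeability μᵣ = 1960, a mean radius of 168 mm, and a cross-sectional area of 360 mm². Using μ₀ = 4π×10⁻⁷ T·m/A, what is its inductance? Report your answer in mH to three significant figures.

For a thin toroid, L = μ₀μᵣN²A/(2πR).
L = (4π×10⁻⁷)(1960)(479)²(3.600×10^-4) / (2π×0.168 m) = 0.1927 H.

L ≈ 193 mH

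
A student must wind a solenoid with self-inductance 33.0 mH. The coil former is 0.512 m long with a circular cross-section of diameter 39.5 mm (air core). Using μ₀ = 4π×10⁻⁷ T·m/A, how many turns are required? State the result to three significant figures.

N ≈ 3310 turns

A = π(d/2)² = π(1.975×10^-2 m)² = 1.225×10^-3 m².
From L = μ₀N²A/ℓ, N = √(Lℓ / (μ₀A)).
N = √[(3.300×10^-2)(0.512) / ((4π×10⁻⁷)×1.225×10^-3)] = √(1.097×10^7) ≈ 3312.4.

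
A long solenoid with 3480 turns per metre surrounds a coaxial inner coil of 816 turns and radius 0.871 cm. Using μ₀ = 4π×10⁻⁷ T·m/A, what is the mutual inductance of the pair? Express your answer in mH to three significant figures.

The outer solenoid produces a uniform field B₁ = μ₀n₁I₁ across the inner coil,
so the flux linkage is N₂Φ = N₂B₁A₂ = μ₀n₁N₂A₂·I₁, giving M = μ₀n₁N₂A₂.
A₂ = πr² = π(8.710×10^-3 m)² = 2.383×10^-4 m².
M = (4π×10⁻⁷)(3480)(816)(2.383×10^-4) = 8.5048×10^-4 H.

M ≈ 0.850 mH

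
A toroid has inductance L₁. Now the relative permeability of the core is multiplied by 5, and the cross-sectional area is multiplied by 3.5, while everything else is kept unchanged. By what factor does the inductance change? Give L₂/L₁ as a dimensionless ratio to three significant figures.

L₂/L₁ = 17.5

For a toroid, L ∝ μᵣN²A/R.
L₂/L₁ = (5) × (3.5) = 17.5.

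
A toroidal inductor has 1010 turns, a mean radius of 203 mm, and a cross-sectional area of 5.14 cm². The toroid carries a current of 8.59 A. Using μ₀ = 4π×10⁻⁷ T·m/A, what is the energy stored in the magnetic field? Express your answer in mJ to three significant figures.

L = μ₀N²A/(2πR) = (4π×10⁻⁷)(1010)²(5.140×10^-4)/(2π×0.203) = 5.166×10^-4 H.
U = ½LI² = ½(5.166×10^-4)(8.59)² = 1.906×10^-2 J.

U ≈ 19.1 mJ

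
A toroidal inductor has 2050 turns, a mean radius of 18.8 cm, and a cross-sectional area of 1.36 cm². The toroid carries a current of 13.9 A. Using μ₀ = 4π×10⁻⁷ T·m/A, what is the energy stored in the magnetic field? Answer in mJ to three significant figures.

U ≈ 58.7 mJ

L = μ₀N²A/(2πR) = (4π×10⁻⁷)(2050)²(1.360×10^-4)/(2π×0.188) = 6.080×10^-4 H.
U = ½LI² = ½(6.080×10^-4)(13.9)² = 5.874×10^-2 J.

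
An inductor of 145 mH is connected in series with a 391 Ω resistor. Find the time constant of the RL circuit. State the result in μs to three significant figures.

τ ≈ 371 μs

τ = L/R = (0.145 H)/(391 Ω) = 3.708×10^-4 s.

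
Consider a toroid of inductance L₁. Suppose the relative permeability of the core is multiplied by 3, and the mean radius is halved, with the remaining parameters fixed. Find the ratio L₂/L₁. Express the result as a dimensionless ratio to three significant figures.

For a toroid, L ∝ μᵣN²A/R.
L₂/L₁ = (3) × (0.5)^-1 = 6.00.

L₂/L₁ = 6.00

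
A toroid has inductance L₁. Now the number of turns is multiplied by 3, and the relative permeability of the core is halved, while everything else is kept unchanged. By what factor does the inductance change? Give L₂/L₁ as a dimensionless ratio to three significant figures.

For a toroid, L ∝ μᵣN²A/R.
L₂/L₁ = (3)^2 × (0.5) = 4.50.

L₂/L₁ = 4.50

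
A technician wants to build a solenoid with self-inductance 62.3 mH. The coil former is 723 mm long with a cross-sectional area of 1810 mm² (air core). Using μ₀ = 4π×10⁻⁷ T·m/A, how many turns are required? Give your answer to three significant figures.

N ≈ 4450 turns

A = 1810 mm² = 1.810×10^-3 m².
From L = μ₀N²A/ℓ, N = √(Lℓ / (μ₀A)).
N = √[(6.230×10^-2)(0.723) / ((4π×10⁻⁷)×1.810×10^-3)] = √(1.980×10^7) ≈ 4450.1.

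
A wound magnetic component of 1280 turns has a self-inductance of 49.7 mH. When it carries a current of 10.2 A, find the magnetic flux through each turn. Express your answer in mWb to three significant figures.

Φ_B ≈ 0.396 mWb

From L = NΦ_B/I, the flux per turn is Φ_B = LI/N.
Φ_B = (4.970×10^-2 H)(10.2 A)/1280 = 3.960×10^-4 Wb.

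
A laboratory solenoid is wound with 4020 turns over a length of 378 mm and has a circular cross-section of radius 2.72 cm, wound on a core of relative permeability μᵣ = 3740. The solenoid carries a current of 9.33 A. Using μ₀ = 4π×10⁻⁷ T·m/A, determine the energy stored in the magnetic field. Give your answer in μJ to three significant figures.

U ≈ 20300000000 μJ

A = πr² = π(2.720×10^-2 m)² = 2.324×10^-3 m².
L = μ₀μᵣN²A/ℓ = (4π×10⁻⁷)(3740)(4020)²(2.324×10^-3)/(0.378) = 467 H.
U = ½LI² = ½(467)(9.33)² = 2.033×10^4 J.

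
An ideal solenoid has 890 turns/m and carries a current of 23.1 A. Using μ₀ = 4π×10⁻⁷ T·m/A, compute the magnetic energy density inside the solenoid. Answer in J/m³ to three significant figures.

B = μ₀nI = (4π×10⁻⁷)(890)(23.1) = 2.584×10^-2 T.
u = B²/(2μ₀) = (2.584×10^-2)²/(2×4π×10⁻⁷) = 265.6 J/m³.

u ≈ 266 J/m³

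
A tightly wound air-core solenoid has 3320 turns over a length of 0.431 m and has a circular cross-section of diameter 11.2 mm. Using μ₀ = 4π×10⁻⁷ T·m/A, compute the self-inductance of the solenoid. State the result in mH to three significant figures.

L ≈ 3.17 mH

A = π(d/2)² = π(5.600×10^-3 m)² = 9.852×10^-5 m².
For a long solenoid, L = μ₀N²A/ℓ.
L = (4π×10⁻⁷)(3320)²(9.852×10^-5)/(0.431 m) = 3.166×10^-3 H.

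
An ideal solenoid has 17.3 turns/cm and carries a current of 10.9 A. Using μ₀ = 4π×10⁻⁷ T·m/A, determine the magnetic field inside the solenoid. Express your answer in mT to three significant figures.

Inside a long solenoid, B = μ₀nI.
B = (4π×10⁻⁷)(1.730×10^3 m⁻¹)(10.9 A) = 2.370×10^-2 T.

B ≈ 23.7 mT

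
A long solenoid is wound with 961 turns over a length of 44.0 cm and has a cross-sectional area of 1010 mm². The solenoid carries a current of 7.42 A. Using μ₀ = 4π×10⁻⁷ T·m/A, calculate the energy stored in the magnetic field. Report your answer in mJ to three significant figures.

A = 1010 mm² = 1.010×10^-3 m².
L = μ₀N²A/ℓ = (4π×10⁻⁷)(961)²(1.010×10^-3)/(0.44) = 2.664×10^-3 H.
U = ½LI² = ½(2.664×10^-3)(7.42)² = 7.333×10^-2 J.

U ≈ 73.3 mJ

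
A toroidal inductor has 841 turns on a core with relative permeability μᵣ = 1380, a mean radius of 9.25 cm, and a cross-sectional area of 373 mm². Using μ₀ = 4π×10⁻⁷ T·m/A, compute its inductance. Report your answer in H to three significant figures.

L ≈ 0.787 H

For a thin toroid, L = μ₀μᵣN²A/(2πR).
L = (4π×10⁻⁷)(1380)(841)²(3.730×10^-4) / (2π×9.250×10^-2 m) = 0.7872 H.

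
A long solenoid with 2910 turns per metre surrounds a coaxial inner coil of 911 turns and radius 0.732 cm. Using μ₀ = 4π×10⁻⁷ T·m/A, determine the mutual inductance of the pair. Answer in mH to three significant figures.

The outer solenoid produces a uniform field B₁ = μ₀n₁I₁ across the inner coil,
so the flux linkage is N₂Φ = N₂B₁A₂ = μ₀n₁N₂A₂·I₁, giving M = μ₀n₁N₂A₂.
A₂ = πr² = π(7.320×10^-3 m)² = 1.683×10^-4 m².
M = (4π×10⁻⁷)(2910)(911)(1.683×10^-4) = 5.608×10^-4 H.

M ≈ 0.561 mH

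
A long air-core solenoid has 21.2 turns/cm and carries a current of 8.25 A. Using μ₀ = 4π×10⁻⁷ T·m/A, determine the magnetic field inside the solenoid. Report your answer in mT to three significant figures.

B ≈ 22.0 mT

Inside a long solenoid, B = μ₀nI.
B = (4π×10⁻⁷)(2.120×10^3 m⁻¹)(8.25 A) = 2.198×10^-2 T.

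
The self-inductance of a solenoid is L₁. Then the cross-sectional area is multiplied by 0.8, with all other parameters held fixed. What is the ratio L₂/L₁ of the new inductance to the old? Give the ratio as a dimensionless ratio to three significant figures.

L₂/L₁ = 0.800

For a solenoid, L ∝ μᵣN²A/ℓ.
L₂/L₁ = (0.8) = 0.800.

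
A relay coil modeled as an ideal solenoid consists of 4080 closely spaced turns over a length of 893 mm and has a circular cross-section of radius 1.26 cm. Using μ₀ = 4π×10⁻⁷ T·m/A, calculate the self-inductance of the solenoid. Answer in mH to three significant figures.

A = πr² = π(1.260×10^-2 m)² = 4.988×10^-4 m².
For a long solenoid, L = μ₀N²A/ℓ.
L = (4π×10⁻⁷)(4080)²(4.988×10^-4)/(0.893 m) = 1.168×10^-2 H.

L ≈ 11.7 mH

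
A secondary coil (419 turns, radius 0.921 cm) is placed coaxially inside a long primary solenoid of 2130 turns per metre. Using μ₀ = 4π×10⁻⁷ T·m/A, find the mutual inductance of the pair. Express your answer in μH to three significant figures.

M ≈ 299 μH

The outer solenoid produces a uniform field B₁ = μ₀n₁I₁ across the inner coil,
so the flux linkage is N₂Φ = N₂B₁A₂ = μ₀n₁N₂A₂·I₁, giving M = μ₀n₁N₂A₂.
A₂ = πr² = π(9.210×10^-3 m)² = 2.6648×10^-4 m².
M = (4π×10⁻⁷)(2130)(419)(2.6648×10^-4) = 2.989×10^-4 H.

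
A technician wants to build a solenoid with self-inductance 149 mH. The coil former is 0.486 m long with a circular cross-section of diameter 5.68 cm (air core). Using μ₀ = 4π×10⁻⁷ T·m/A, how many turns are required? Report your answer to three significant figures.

A = π(d/2)² = π(2.840×10^-2 m)² = 2.534×10^-3 m².
From L = μ₀N²A/ℓ, N = √(Lℓ / (μ₀A)).
N = √[(0.149)(0.486) / ((4π×10⁻⁷)×2.534×10^-3)] = √(2.274×10^7) ≈ 4768.8.

N ≈ 4770 turns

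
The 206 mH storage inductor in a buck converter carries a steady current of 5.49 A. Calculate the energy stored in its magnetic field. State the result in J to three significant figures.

U ≈ 3.10 J

Stored magnetic energy: U = ½LI².
U = ½(0.206 H)(5.49 A)² = 3.104 J.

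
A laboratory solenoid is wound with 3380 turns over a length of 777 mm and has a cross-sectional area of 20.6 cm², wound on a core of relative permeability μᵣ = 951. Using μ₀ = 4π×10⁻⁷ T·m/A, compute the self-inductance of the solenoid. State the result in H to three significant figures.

A = 20.6 cm² = 2.060×10^-3 m².
For a long solenoid, L = μ₀μᵣN²A/ℓ.
L = (4π×10⁻⁷)(951)(3380)²(2.060×10^-3)/(0.777 m) = 36.2 H.

L ≈ 36.2 H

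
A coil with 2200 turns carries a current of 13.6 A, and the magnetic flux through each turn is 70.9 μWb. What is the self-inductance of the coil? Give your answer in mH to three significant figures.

Self-inductance is defined by L = NΦ_B/I (flux linkage over current).
L = (2200)(7.090×10^-5 Wb)/(13.6 A) = 1.147×10^-2 H.

L ≈ 11.5 mH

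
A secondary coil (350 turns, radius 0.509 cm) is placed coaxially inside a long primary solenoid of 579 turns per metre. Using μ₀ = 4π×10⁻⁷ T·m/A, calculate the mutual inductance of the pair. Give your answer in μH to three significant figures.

M ≈ 20.7 μH

The outer solenoid produces a uniform field B₁ = μ₀n₁I₁ across the inner coil,
so the flux linkage is N₂Φ = N₂B₁A₂ = μ₀n₁N₂A₂·I₁, giving M = μ₀n₁N₂A₂.
A₂ = πr² = π(5.090×10^-3 m)² = 8.139×10^-5 m².
M = (4π×10⁻⁷)(579)(350)(8.139×10^-5) = 2.073×10^-5 H.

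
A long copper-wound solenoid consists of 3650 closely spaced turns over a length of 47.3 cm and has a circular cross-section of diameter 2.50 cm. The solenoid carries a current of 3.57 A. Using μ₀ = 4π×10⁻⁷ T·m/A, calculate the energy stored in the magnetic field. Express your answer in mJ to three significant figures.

A = π(d/2)² = π(1.250×10^-2 m)² = 4.909×10^-4 m².
L = μ₀N²A/ℓ = (4π×10⁻⁷)(3650)²(4.909×10^-4)/(0.473) = 1.737×10^-2 H.
U = ½LI² = ½(1.737×10^-2)(3.57)² = 0.1107 J.

U ≈ 111 mJ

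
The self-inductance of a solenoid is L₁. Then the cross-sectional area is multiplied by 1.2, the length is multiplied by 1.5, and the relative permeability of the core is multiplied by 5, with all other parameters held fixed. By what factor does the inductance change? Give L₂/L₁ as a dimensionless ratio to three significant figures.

L₂/L₁ = 4.00

For a solenoid, L ∝ μᵣN²A/ℓ.
L₂/L₁ = (1.2) × (1.5)^-1 × (5) = 4.00.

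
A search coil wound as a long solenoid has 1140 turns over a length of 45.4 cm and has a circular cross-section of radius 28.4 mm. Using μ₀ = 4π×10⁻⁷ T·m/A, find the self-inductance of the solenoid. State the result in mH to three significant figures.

L ≈ 9.11 mH

A = πr² = π(2.840×10^-2 m)² = 2.534×10^-3 m².
For a long solenoid, L = μ₀N²A/ℓ.
L = (4π×10⁻⁷)(1140)²(2.534×10^-3)/(0.454 m) = 9.1149×10^-3 H.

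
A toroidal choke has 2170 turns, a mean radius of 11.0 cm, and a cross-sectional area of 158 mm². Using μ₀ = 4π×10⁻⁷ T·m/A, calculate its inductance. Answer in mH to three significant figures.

For a thin toroid, L = μ₀N²A/(2πR).
L = (4π×10⁻⁷)(2170)²(1.580×10^-4) / (2π×0.11 m) = 1.353×10^-3 H.

L ≈ 1.35 mH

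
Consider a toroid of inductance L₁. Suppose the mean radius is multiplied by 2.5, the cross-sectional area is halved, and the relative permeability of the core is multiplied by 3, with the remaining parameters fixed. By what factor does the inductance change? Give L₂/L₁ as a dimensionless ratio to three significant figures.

For a toroid, L ∝ μᵣN²A/R.
L₂/L₁ = (2.5)^-1 × (0.5) × (3) = 0.600.

L₂/L₁ = 0.600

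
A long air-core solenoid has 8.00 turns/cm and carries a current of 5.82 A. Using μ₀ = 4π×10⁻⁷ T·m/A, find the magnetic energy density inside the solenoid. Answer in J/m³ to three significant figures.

B = μ₀nI = (4π×10⁻⁷)(800)(5.82) = 5.851×10^-3 T.
u = B²/(2μ₀) = (5.851×10^-3)²/(2×4π×10⁻⁷) = 13.62 J/m³.

u ≈ 13.6 J/m³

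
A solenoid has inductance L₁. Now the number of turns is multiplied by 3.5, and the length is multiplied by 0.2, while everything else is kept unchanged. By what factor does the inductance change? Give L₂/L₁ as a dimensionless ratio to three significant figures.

L₂/L₁ = 61.3

For a solenoid, L ∝ μᵣN²A/ℓ.
L₂/L₁ = (3.5)^2 × (0.2)^-1 = 61.3.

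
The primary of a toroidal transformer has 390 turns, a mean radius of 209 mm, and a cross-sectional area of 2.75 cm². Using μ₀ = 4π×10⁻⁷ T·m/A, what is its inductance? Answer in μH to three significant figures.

For a thin toroid, L = μ₀N²A/(2πR).
L = (4π×10⁻⁷)(390)²(2.750×10^-4) / (2π×0.209 m) = 4.003×10^-5 H.

L ≈ 40.0 μH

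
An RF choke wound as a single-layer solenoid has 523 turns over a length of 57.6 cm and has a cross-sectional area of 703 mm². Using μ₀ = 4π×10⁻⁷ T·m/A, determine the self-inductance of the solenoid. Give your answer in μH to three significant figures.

A = 703 mm² = 7.030×10^-4 m².
For a long solenoid, L = μ₀N²A/ℓ.
L = (4π×10⁻⁷)(523)²(7.030×10^-4)/(0.576 m) = 4.195×10^-4 H.

L ≈ 420 μH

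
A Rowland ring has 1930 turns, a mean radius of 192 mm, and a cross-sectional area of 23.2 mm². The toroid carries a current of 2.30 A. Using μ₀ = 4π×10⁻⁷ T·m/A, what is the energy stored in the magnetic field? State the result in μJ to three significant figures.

U ≈ 238 μJ

L = μ₀N²A/(2πR) = (4π×10⁻⁷)(1930)²(2.320×10^-5)/(2π×0.192) = 9.002×10^-5 H.
U = ½LI² = ½(9.002×10^-5)(2.30)² = 2.381×10^-4 J.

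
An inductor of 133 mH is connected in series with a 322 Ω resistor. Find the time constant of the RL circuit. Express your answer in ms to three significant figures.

τ = L/R = (0.133 H)/(322 Ω) = 4.130×10^-4 s.

τ ≈ 0.413 ms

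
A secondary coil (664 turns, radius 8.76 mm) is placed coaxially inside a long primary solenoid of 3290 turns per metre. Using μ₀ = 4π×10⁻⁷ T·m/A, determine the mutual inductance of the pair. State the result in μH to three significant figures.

The outer solenoid produces a uniform field B₁ = μ₀n₁I₁ across the inner coil,
so the flux linkage is N₂Φ = N₂B₁A₂ = μ₀n₁N₂A₂·I₁, giving M = μ₀n₁N₂A₂.
A₂ = πr² = π(8.760×10^-3 m)² = 2.411×10^-4 m².
M = (4π×10⁻⁷)(3290)(664)(2.411×10^-4) = 6.618×10^-4 H.

M ≈ 662 μH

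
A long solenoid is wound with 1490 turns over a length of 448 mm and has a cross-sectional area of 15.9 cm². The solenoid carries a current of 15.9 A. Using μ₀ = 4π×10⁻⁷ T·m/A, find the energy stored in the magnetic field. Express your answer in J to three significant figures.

U ≈ 1.25 J

A = 15.9 cm² = 1.590×10^-3 m².
L = μ₀N²A/ℓ = (4π×10⁻⁷)(1490)²(1.590×10^-3)/(0.448) = 9.902×10^-3 H.
U = ½LI² = ½(9.902×10^-3)(15.9)² = 1.252 J.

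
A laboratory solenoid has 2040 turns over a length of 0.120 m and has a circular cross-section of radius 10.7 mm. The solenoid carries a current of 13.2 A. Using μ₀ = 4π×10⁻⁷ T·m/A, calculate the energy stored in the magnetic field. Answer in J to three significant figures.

A = πr² = π(1.070×10^-2 m)² = 3.597×10^-4 m².
L = μ₀N²A/ℓ = (4π×10⁻⁷)(2040)²(3.597×10^-4)/(0.12) = 1.567×10^-2 H.
U = ½LI² = ½(1.567×10^-2)(13.2)² = 1.366 J.

U ≈ 1.37 J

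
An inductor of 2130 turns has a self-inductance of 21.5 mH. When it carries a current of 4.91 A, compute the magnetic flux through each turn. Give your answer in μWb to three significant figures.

Φ_B ≈ 49.6 μWb

From L = NΦ_B/I, the flux per turn is Φ_B = LI/N.
Φ_B = (2.150×10^-2 H)(4.91 A)/2130 = 4.956×10^-5 Wb.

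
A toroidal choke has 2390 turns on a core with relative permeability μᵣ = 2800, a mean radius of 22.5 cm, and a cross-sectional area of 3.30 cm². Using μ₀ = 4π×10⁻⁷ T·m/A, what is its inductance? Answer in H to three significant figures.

For a thin toroid, L = μ₀μᵣN²A/(2πR).
L = (4π×10⁻⁷)(2800)(2390)²(3.300×10^-4) / (2π×0.225 m) = 4.692 H.

L ≈ 4.69 H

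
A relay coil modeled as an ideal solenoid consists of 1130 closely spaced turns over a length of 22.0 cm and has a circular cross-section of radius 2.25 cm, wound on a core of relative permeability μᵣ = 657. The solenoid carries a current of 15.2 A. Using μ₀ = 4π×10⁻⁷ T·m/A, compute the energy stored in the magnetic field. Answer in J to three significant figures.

U ≈ 880 J

A = πr² = π(2.250×10^-2 m)² = 1.590×10^-3 m².
L = μ₀μᵣN²A/ℓ = (4π×10⁻⁷)(657)(1130)²(1.590×10^-3)/(0.22) = 7.621 H.
U = ½LI² = ½(7.621)(15.2)² = 880.4 J.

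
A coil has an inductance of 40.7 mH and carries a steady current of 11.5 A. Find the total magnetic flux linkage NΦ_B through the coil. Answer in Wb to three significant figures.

From L = NΦ_B/I, the flux linkage is NΦ_B = LI.
NΦ_B = (4.070×10^-2 H)(11.5 A) = 0.4681 Wb.

NΦ_B ≈ 0.468 Wb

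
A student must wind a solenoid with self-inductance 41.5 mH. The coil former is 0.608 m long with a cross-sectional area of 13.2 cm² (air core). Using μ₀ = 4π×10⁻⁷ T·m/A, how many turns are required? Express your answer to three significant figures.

A = 13.2 cm² = 1.320×10^-3 m².
From L = μ₀N²A/ℓ, N = √(Lℓ / (μ₀A)).
N = √[(4.150×10^-2)(0.608) / ((4π×10⁻⁷)×1.320×10^-3)] = √(1.521×10^7) ≈ 3900.2.

N ≈ 3900 turns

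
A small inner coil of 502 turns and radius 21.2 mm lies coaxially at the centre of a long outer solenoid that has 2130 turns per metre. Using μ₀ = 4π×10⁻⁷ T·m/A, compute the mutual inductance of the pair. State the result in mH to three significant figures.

M ≈ 1.90 mH

The outer solenoid produces a uniform field B₁ = μ₀n₁I₁ across the inner coil,
so the flux linkage is N₂Φ = N₂B₁A₂ = μ₀n₁N₂A₂·I₁, giving M = μ₀n₁N₂A₂.
A₂ = πr² = π(2.120×10^-2 m)² = 1.412×10^-3 m².
M = (4π×10⁻⁷)(2130)(502)(1.412×10^-3) = 1.897×10^-3 H.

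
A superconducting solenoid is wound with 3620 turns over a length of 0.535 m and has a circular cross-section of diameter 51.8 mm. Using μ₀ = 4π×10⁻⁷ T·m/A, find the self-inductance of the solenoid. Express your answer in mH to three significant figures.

L ≈ 64.9 mH

A = π(d/2)² = π(2.590×10^-2 m)² = 2.107×10^-3 m².
For a long solenoid, L = μ₀N²A/ℓ.
L = (4π×10⁻⁷)(3620)²(2.107×10^-3)/(0.535 m) = 6.487×10^-2 H.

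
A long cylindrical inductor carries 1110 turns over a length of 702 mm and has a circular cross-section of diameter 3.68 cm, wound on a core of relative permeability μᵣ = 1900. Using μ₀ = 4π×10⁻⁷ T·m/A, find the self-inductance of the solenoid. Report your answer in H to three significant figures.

A = π(d/2)² = π(1.840×10^-2 m)² = 1.064×10^-3 m².
For a long solenoid, L = μ₀μᵣN²A/ℓ.
L = (4π×10⁻⁷)(1900)(1110)²(1.064×10^-3)/(0.702 m) = 4.457 H.

L ≈ 4.46 H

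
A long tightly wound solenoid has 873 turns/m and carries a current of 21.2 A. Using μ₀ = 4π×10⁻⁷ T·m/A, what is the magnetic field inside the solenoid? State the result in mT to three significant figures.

B ≈ 23.3 mT

Inside a long solenoid, B = μ₀nI.
B = (4π×10⁻⁷)(873 m⁻¹)(21.2 A) = 2.326×10^-2 T.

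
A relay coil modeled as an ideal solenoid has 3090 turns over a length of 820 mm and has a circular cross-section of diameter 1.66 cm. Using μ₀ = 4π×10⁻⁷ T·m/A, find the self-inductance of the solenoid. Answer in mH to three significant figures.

A = π(d/2)² = π(8.300×10^-3 m)² = 2.164×10^-4 m².
For a long solenoid, L = μ₀N²A/ℓ.
L = (4π×10⁻⁷)(3090)²(2.164×10^-4)/(0.82 m) = 3.167×10^-3 H.

L ≈ 3.17 mH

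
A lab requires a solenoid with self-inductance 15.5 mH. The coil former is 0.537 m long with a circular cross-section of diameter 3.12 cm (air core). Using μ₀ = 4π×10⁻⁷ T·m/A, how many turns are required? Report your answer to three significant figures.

N ≈ 2940 turns

A = π(d/2)² = π(1.560×10^-2 m)² = 7.645×10^-4 m².
From L = μ₀N²A/ℓ, N = √(Lℓ / (μ₀A)).
N = √[(1.550×10^-2)(0.537) / ((4π×10⁻⁷)×7.645×10^-4)] = √(8.664×10^6) ≈ 2943.4.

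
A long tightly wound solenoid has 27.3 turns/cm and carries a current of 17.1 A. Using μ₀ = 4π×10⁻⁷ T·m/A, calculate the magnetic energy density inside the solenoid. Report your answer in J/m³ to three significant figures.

B = μ₀nI = (4π×10⁻⁷)(2.730×10^3)(17.1) = 5.866×10^-2 T.
u = B²/(2μ₀) = (5.866×10^-2)²/(2×4π×10⁻⁷) = 1.369×10^3 J/m³.

u ≈ 1370 J/m³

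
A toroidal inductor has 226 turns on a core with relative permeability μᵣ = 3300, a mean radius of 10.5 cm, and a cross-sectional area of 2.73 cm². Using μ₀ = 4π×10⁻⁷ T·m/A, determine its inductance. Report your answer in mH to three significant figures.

L ≈ 87.6 mH

For a thin toroid, L = μ₀μᵣN²A/(2πR).
L = (4π×10⁻⁷)(3300)(226)²(2.730×10^-4) / (2π×0.105 m) = 8.7646×10^-2 H.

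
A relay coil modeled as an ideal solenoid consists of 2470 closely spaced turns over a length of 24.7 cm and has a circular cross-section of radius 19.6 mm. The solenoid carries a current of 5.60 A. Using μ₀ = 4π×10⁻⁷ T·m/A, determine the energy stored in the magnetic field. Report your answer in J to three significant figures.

U ≈ 0.587 J

A = πr² = π(1.960×10^-2 m)² = 1.207×10^-3 m².
L = μ₀N²A/ℓ = (4π×10⁻⁷)(2470)²(1.207×10^-3)/(0.247) = 3.746×10^-2 H.
U = ½LI² = ½(3.746×10^-2)(5.60)² = 0.5874 J.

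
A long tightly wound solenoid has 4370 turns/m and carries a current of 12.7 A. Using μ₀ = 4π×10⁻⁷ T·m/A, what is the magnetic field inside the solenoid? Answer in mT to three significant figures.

Inside a long solenoid, B = μ₀nI.
B = (4π×10⁻⁷)(4.370×10^3 m⁻¹)(12.7 A) = 6.974×10^-2 T.

B ≈ 69.7 mT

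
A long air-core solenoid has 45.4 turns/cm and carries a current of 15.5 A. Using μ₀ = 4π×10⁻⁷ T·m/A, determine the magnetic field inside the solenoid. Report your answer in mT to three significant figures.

B ≈ 88.4 mT

Inside a long solenoid, B = μ₀nI.
B = (4π×10⁻⁷)(4.540×10^3 m⁻¹)(15.5 A) = 8.843×10^-2 T.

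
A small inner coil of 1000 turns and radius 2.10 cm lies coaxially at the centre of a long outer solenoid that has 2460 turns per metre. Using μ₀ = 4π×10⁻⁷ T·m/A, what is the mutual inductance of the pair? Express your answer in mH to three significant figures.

The outer solenoid produces a uniform field B₁ = μ₀n₁I₁ across the inner coil,
so the flux linkage is N₂Φ = N₂B₁A₂ = μ₀n₁N₂A₂·I₁, giving M = μ₀n₁N₂A₂.
A₂ = πr² = π(2.100×10^-2 m)² = 1.385×10^-3 m².
M = (4π×10⁻⁷)(2460)(1000)(1.385×10^-3) = 4.283×10^-3 H.

M ≈ 4.28 mH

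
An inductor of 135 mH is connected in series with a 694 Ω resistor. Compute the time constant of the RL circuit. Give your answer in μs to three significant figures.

τ = L/R = (0.135 H)/(694 Ω) = 1.945×10^-4 s.

τ ≈ 195 μs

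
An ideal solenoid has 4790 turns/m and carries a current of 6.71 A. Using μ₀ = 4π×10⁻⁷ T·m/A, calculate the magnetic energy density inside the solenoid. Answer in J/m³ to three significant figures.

u ≈ 649 J/m³

B = μ₀nI = (4π×10⁻⁷)(4.790×10^3)(6.71) = 4.039×10^-2 T.
u = B²/(2μ₀) = (4.039×10^-2)²/(2×4π×10⁻⁷) = 649.1 J/m³.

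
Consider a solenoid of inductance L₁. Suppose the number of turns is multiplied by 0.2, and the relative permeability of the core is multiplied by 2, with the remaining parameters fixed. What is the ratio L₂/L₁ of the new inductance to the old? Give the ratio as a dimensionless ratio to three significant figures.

L₂/L₁ = 0.0800

For a solenoid, L ∝ μᵣN²A/ℓ.
L₂/L₁ = (0.2)^2 × (2) = 0.0800.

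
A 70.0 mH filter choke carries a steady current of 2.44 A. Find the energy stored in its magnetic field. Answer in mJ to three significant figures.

Stored magnetic energy: U = ½LI².
U = ½(7.000×10^-2 H)(2.44 A)² = 0.2084 J.

U ≈ 208 mJ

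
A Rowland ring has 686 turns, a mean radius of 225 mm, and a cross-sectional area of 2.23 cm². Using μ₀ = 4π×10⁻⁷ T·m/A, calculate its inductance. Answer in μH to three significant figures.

L ≈ 93.3 μH

For a thin toroid, L = μ₀N²A/(2πR).
L = (4π×10⁻⁷)(686)²(2.230×10^-4) / (2π×0.225 m) = 9.328×10^-5 H.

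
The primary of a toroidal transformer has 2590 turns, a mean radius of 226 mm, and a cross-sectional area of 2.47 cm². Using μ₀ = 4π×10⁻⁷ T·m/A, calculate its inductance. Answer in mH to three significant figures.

For a thin toroid, L = μ₀N²A/(2πR).
L = (4π×10⁻⁷)(2590)²(2.470×10^-4) / (2π×0.226 m) = 1.466×10^-3 H.

L ≈ 1.47 mH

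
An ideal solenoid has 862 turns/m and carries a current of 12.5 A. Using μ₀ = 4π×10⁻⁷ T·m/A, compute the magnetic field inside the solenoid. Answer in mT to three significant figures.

B ≈ 13.5 mT

Inside a long solenoid, B = μ₀nI.
B = (4π×10⁻⁷)(862 m⁻¹)(12.5 A) = 1.354×10^-2 T.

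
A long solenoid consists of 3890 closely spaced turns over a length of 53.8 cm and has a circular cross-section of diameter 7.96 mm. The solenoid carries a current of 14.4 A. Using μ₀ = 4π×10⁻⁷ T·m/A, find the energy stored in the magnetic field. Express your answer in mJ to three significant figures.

A = π(d/2)² = π(3.980×10^-3 m)² = 4.976×10^-5 m².
L = μ₀N²A/ℓ = (4π×10⁻⁷)(3890)²(4.976×10^-5)/(0.538) = 1.759×10^-3 H.
U = ½LI² = ½(1.759×10^-3)(14.4)² = 0.1824 J.

U ≈ 182 mJ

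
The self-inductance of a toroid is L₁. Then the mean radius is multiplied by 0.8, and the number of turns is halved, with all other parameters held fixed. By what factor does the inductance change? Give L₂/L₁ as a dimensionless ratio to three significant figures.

For a toroid, L ∝ μᵣN²A/R.
L₂/L₁ = (0.8)^-1 × (0.5)^2 = 0.313.

L₂/L₁ = 0.313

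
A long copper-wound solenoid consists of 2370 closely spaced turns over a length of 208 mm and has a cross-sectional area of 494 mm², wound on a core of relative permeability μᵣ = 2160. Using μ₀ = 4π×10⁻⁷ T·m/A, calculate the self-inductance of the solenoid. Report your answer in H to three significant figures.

L ≈ 36.2 H

A = 494 mm² = 4.940×10^-4 m².
For a long solenoid, L = μ₀μᵣN²A/ℓ.
L = (4π×10⁻⁷)(2160)(2370)²(4.940×10^-4)/(0.208 m) = 36.21 H.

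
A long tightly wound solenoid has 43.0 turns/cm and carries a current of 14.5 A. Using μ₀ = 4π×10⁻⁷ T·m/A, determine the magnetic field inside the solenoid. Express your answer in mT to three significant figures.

Inside a long solenoid, B = μ₀nI.
B = (4π×10⁻⁷)(4.300×10^3 m⁻¹)(14.5 A) = 7.835×10^-2 T.

B ≈ 78.4 mT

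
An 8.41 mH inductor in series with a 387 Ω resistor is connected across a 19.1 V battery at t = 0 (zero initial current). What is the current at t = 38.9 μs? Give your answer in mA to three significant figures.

I ≈ 41.1 mA

τ = L/R = 8.410×10^-3/387 = 2.173×10^-5 s; final current I_∞ = ε/R = 19.1/387 = 4.935×10^-2 A.
I(t) = I_∞(1 − e^(−t/τ)) with t/τ = 1.790.
I = (4.935×10^-2)(1 − e^(−1.790)) = 4.111×10^-2 A.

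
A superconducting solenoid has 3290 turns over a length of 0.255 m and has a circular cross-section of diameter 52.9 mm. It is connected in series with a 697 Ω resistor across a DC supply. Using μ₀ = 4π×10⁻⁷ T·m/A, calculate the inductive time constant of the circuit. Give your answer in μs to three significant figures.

A = π(d/2)² = π(2.645×10^-2 m)² = 2.198×10^-3 m².
L = μ₀N²A/ℓ = (4π×10⁻⁷)(3290)²(2.198×10^-3)/(0.255) = 0.1172 H.
τ = L/R = (0.1172)/(697) = 1.682×10^-4 s.

τ ≈ 168 μs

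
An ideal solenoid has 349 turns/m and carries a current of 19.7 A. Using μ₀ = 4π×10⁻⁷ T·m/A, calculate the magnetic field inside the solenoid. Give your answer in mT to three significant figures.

Inside a long solenoid, B = μ₀nI.
B = (4π×10⁻⁷)(349 m⁻¹)(19.7 A) = 8.640×10^-3 T.

B ≈ 8.64 mT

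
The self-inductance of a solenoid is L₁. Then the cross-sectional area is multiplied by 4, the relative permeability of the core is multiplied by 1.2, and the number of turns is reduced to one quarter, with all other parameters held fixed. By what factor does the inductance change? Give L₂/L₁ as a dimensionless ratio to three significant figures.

L₂/L₁ = 0.300

For a solenoid, L ∝ μᵣN²A/ℓ.
L₂/L₁ = (4) × (1.2) × (0.25)^2 = 0.300.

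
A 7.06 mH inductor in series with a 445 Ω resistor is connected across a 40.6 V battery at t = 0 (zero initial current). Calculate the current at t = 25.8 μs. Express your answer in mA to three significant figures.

τ = L/R = 7.060×10^-3/445 = 1.587×10^-5 s; final current I_∞ = ε/R = 40.6/445 = 9.124×10^-2 A.
I(t) = I_∞(1 − e^(−t/τ)) with t/τ = 1.626.
I = (9.124×10^-2)(1 − e^(−1.626)) = 7.329×10^-2 A.

I ≈ 73.3 mA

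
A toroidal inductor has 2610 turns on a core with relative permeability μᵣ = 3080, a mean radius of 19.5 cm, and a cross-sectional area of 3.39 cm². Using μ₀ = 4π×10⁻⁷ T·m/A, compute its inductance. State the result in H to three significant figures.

For a thin toroid, L = μ₀μᵣN²A/(2πR).
L = (4π×10⁻⁷)(3080)(2610)²(3.390×10^-4) / (2π×0.195 m) = 7.295 H.

L ≈ 7.30 H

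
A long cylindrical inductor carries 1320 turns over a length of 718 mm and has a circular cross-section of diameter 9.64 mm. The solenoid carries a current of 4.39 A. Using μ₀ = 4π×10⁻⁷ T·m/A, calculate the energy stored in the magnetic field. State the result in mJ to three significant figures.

A = π(d/2)² = π(4.820×10^-3 m)² = 7.299×10^-5 m².
L = μ₀N²A/ℓ = (4π×10⁻⁷)(1320)²(7.299×10^-5)/(0.718) = 2.226×10^-4 H.
U = ½LI² = ½(2.226×10^-4)(4.39)² = 2.1447×10^-3 J.

U ≈ 2.14 mJ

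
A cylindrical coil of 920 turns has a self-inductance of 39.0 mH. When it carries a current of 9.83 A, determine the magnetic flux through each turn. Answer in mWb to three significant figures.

Φ_B ≈ 0.417 mWb

From L = NΦ_B/I, the flux per turn is Φ_B = LI/N.
Φ_B = (3.900×10^-2 H)(9.83 A)/920 = 4.167×10^-4 Wb.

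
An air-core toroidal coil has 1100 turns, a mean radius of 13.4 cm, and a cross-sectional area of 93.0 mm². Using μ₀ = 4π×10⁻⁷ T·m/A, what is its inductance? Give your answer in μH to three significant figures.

L ≈ 168 μH

For a thin toroid, L = μ₀N²A/(2πR).
L = (4π×10⁻⁷)(1100)²(9.300×10^-5) / (2π×0.134 m) = 1.680×10^-4 H.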